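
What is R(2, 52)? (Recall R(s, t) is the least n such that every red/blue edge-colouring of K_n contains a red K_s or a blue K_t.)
R(2, 52) = 52

R(2, k) = k for all k ≥ 2: in a 2-colouring of K_k, either some edge is red (a red K_2) or all edges are blue (a blue K_k). And K_{51} coloured all-blue has no blue K_52, so R(2, 52) > 51. Hence R(2, 52) = 52.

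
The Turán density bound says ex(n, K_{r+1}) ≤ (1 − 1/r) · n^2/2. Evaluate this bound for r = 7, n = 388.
Turán density bound = (6/7) · 388^2/2 = 451632/7 ≈ 64518.8571

Turán's theorem: ex(n, K_{r+1}) is achieved by the complete r-partite Turán graph T(n, r) with parts as balanced as possible, and is at most (1 − 1/r) · n^2/2. For r = 7, n = 388: the density bound is (6/7) · 150544/2 = 451632/7 ≈ 64518.8571. The integer-valued extremum is e(T(388, 7)) = 64518, which is strictly less than the density bound 451632/7 since 7 ∤ 388 (the parts of T(388, 7) cannot all be equal).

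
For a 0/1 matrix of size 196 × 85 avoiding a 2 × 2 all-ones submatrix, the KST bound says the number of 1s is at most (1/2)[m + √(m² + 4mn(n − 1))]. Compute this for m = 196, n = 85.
z(196, 85; 2, 2) ≤ (1/2)[196 + √(196² + 4·196·85·84)] = (1/2)[196 + √5636176] = 1285.0316

Kővári–Sós–Turán: let r_1, ..., r_196 be the row sums and z = Σ r_i the total number of 1s. Each pair of columns can share at most one row with both entries 1 (else a 2×2 all-ones block appears), so Σ_i C(r_i, 2) ≤ C(85, 2) = 3570. By convexity Σ_i C(r_i, 2) ≥ 196·C(z/196, 2) = z(z − 196)/(2·196), giving z² − 196z − 196·85·84 ≤ 0 and hence z ≤ (1/2)[196 + √(38416 + 4·1399440)] = (1/2)[196 + √5636176] ≈ (1/2)(196 + 2374.0632) = 1285.0316.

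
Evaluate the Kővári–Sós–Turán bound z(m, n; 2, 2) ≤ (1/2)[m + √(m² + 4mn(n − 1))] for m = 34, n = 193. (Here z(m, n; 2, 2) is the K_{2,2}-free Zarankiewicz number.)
z(34, 193; 2, 2) ≤ (1/2)[34 + √(34² + 4·34·193·192)] = (1/2)[34 + √5040772] = 1139.5832

Kővári–Sós–Turán: let r_1, ..., r_34 be the row sums and z = Σ r_i the total number of 1s. Each pair of columns can share at most one row with both entries 1 (else a 2×2 all-ones block appears), so Σ_i C(r_i, 2) ≤ C(193, 2) = 18528. By convexity Σ_i C(r_i, 2) ≥ 34·C(z/34, 2) = z(z − 34)/(2·34), giving z² − 34z − 34·193·192 ≤ 0 and hence z ≤ (1/2)[34 + √(1156 + 4·1259904)] = (1/2)[34 + √5040772] ≈ (1/2)(34 + 2245.1664) = 1139.5832.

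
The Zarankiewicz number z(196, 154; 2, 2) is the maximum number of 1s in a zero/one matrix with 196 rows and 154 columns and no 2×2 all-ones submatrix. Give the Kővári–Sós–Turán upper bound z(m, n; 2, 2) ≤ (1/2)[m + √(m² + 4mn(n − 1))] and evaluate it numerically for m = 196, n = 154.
z(196, 154; 2, 2) ≤ (1/2)[196 + √(196² + 4·196·154·153)] = (1/2)[196 + √18511024] = 2249.222

Kővári–Sós–Turán: let r_1, ..., r_196 be the row sums and z = Σ r_i the total number of 1s. Each pair of columns can share at most one row with both entries 1 (else a 2×2 all-ones block appears), so Σ_i C(r_i, 2) ≤ C(154, 2) = 11781. By convexity Σ_i C(r_i, 2) ≥ 196·C(z/196, 2) = z(z − 196)/(2·196), giving z² − 196z − 196·154·153 ≤ 0 and hence z ≤ (1/2)[196 + √(38416 + 4·4618152)] = (1/2)[196 + √18511024] ≈ (1/2)(196 + 4302.444) = 2249.222.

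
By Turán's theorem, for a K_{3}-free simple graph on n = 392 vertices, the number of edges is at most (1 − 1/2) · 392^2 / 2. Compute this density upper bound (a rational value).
Turán density bound = (1/2) · 392^2/2 = 38416

Turán's theorem: ex(n, K_{r+1}) is achieved by the complete r-partite Turán graph T(n, r) with parts as balanced as possible, and is at most (1 − 1/r) · n^2/2. For r = 2, n = 392: the density bound is (1/2) · 153664/2 = 38416. Since 2 ∣ 392, the Turán graph T(392, 2) has parts of equal size 196, and its edge count e(T(392, 2)) = 38416 attains the density bound exactly.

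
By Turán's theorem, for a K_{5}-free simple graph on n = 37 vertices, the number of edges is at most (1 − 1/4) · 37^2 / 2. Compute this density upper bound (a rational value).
Turán density bound = (3/4) · 37^2/2 = 4107/8 ≈ 513.375

Turán's theorem: ex(n, K_{r+1}) is achieved by the complete r-partite Turán graph T(n, r) with parts as balanced as possible, and is at most (1 − 1/r) · n^2/2. For r = 4, n = 37: the density bound is (3/4) · 1369/2 = 4107/8 ≈ 513.375. The integer-valued extremum is e(T(37, 4)) = 513, which is strictly less than the density bound 4107/8 since 4 ∤ 37 (the parts of T(37, 4) cannot all be equal).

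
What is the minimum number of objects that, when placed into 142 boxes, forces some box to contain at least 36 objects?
n = (36 − 1)·142 + 1 = 4971

By the generalised pigeonhole principle, to guarantee some box contains ≥ r objects we need more than (r − 1) · k objects total. Threshold: n = (r − 1) · k + 1. With r = 36 and k = 142: n = 35 · 142 + 1 = 4970 + 1 = 4971. For n = 4970 = 35 · 142, we can put exactly 35 objects in every box, avoiding 36 in any single one — so 4971 is tight.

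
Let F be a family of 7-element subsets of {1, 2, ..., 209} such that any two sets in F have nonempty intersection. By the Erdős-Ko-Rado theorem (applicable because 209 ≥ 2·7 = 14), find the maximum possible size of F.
max |F| = C(208, 6) = 104579959848

Erdős-Ko-Rado (1961): when n ≥ 2k, max |F| = C(n−1, k−1). The bound is attained by the star {A : i ∈ A} for any fixed i ∈ [n]. Here C(209−1, 7−1) = C(208, 6) = 104579959848.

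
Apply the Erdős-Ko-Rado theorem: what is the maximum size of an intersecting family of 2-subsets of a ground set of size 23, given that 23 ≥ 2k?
max |F| = C(22, 1) = 22

The Erdős-Ko-Rado theorem states: for n ≥ 2k, an intersecting family of k-subsets of an n-element set has size at most C(n − 1, k − 1), with equality for 'star' families {A ⊆ [n] : |A| = k, i ∈ A} (fix an element i). For n = 23, k = 2: C(22, 1) = 22.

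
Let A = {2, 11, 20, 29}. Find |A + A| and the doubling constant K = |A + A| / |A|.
K = |A + A| / |A| = 7/4

Enumerate A + A = {a + b : a, b ∈ A}. With |A| = 4, there are |A|^2 = 16 ordered sum pairs; collecting distinct values, A + A = {4, 13, 22, 31, 40, 49, 58}, so |A + A| = 7. Thus K = 7/4. Here |A + A| = 2|A| − 1 = 7, the minimum possible — so K = 7/4 is minimal, which holds iff A is an arithmetic progression.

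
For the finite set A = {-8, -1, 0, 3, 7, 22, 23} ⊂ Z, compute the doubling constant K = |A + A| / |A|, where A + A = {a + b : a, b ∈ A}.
K = |A + A| / |A| = 24/7

Enumerate A + A = {a + b : a, b ∈ A}. With |A| = 7, there are |A|^2 = 49 ordered sum pairs; collecting distinct values, A + A = {-16, -9, -8, -5, -2, -1, 0, 2, 3, 6, 7, 10, 14, 15, 21, 22, 23, 25, 26, 29, 30, 44, 45, 46}, so |A + A| = 24. Thus K = 24/7. For comparison, the minimum possible |A + A| over all 7-element sets is 2·7 − 1 = 13 (so min K = 13/7), attained only by arithmetic progressions.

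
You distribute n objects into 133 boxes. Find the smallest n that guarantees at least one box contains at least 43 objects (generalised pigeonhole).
n = (43 − 1)·133 + 1 = 5587

By the generalised pigeonhole principle, to guarantee some box contains ≥ r objects we need more than (r − 1) · k objects total. Threshold: n = (r − 1) · k + 1. With r = 43 and k = 133: n = 42 · 133 + 1 = 5586 + 1 = 5587. For n = 5586 = 42 · 133, we can put exactly 42 objects in every box, avoiding 43 in any single one — so 5587 is tight.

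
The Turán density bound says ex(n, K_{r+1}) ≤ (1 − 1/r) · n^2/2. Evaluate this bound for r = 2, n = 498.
Turán density bound = (1/2) · 498^2/2 = 62001

Turán's theorem: ex(n, K_{r+1}) is achieved by the complete r-partite Turán graph T(n, r) with parts as balanced as possible, and is at most (1 − 1/r) · n^2/2. For r = 2, n = 498: the density bound is (1/2) · 248004/2 = 62001. Since 2 ∣ 498, the Turán graph T(498, 2) has parts of equal size 249, and its edge count e(T(498, 2)) = 62001 attains the density bound exactly.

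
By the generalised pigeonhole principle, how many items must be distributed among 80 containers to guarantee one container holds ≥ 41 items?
n = (41 − 1)·80 + 1 = 3201

By the generalised pigeonhole principle, to guarantee some box contains ≥ r objects we need more than (r − 1) · k objects total. Threshold: n = (r − 1) · k + 1. With r = 41 and k = 80: n = 40 · 80 + 1 = 3200 + 1 = 3201. For n = 3200 = 40 · 80, we can put exactly 40 objects in every box, avoiding 41 in any single one — so 3201 is tight.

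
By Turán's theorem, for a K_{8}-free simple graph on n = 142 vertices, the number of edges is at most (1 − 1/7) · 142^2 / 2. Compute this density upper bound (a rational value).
Turán density bound = (6/7) · 142^2/2 = 60492/7 ≈ 8641.7143

Turán's theorem: ex(n, K_{r+1}) is achieved by the complete r-partite Turán graph T(n, r) with parts as balanced as possible, and is at most (1 − 1/r) · n^2/2. For r = 7, n = 142: the density bound is (6/7) · 20164/2 = 60492/7 ≈ 8641.7143. The integer-valued extremum is e(T(142, 7)) = 8641, which is strictly less than the density bound 60492/7 since 7 ∤ 142 (the parts of T(142, 7) cannot all be equal).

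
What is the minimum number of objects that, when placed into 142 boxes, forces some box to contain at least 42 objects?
n = (42 − 1)·142 + 1 = 5823

By the generalised pigeonhole principle, to guarantee some box contains ≥ r objects we need more than (r − 1) · k objects total. Threshold: n = (r − 1) · k + 1. With r = 42 and k = 142: n = 41 · 142 + 1 = 5822 + 1 = 5823. For n = 5822 = 41 · 142, we can put exactly 41 objects in every box, avoiding 42 in any single one — so 5823 is tight.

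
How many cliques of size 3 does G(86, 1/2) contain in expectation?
E[# K_3] = C(86, 3) · (1/2)^C(3, 2) = 102340 / 2^3 = 25585/2 = 12792.5

For each 3-subset S of vertices (there are C(86, 3) = 102340 such S), let X_S = 1 if S induces a K_3 (all C(3, 2) = 3 edges present). Then P(X_S = 1) = (1/2)^3 = 1/8. By linearity of expectation, E[# K_3] = C(86, 3) · (1/2)^3 = 102340 / 8 = 25585/2 = 12792.5.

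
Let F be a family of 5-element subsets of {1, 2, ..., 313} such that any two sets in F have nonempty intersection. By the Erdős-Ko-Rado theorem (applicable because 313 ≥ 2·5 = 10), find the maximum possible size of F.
max |F| = C(312, 4) = 387278970

The Erdős-Ko-Rado theorem states: for n ≥ 2k, an intersecting family of k-subsets of an n-element set has size at most C(n − 1, k − 1), with equality for 'star' families {A ⊆ [n] : |A| = k, i ∈ A} (fix an element i). For n = 313, k = 5: C(312, 4) = 387278970.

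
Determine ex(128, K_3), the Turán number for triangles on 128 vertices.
ex(128, K_3) = ⌊128^2/4⌋ = 4096

Mantel (1907): a triangle-free graph on n vertices has at most ⌊n^2/4⌋ edges, with equality for the complete bipartite graph K_{⌊n/2⌋, ⌈n/2⌉}. For n = 128: ⌊128^2/4⌋ = ⌊16384/4⌋ = 4096. The extremal graph is K_{64, 64}, which has 64·64 = 4096 edges.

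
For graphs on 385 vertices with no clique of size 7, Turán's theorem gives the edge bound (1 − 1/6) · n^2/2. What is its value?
Turán density bound = (5/6) · 385^2/2 = 741125/12 ≈ 61760.4167

Turán's theorem: ex(n, K_{r+1}) is achieved by the complete r-partite Turán graph T(n, r) with parts as balanced as possible, and is at most (1 − 1/r) · n^2/2. For r = 6, n = 385: the density bound is (5/6) · 148225/2 = 741125/12 ≈ 61760.4167. The integer-valued extremum is e(T(385, 6)) = 61760, which is strictly less than the density bound 741125/12 since 6 ∤ 385 (the parts of T(385, 6) cannot all be equal).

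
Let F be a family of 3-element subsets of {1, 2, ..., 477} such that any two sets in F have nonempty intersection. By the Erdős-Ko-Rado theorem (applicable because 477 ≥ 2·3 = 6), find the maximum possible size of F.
max |F| = C(476, 2) = 113050

The Erdős-Ko-Rado theorem states: for n ≥ 2k, an intersecting family of k-subsets of an n-element set has size at most C(n − 1, k − 1), with equality for 'star' families {A ⊆ [n] : |A| = k, i ∈ A} (fix an element i). For n = 477, k = 3: C(476, 2) = 113050.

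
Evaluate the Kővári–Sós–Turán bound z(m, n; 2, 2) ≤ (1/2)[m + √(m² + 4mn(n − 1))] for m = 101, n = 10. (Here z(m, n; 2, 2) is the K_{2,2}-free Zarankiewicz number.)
z(101, 10; 2, 2) ≤ (1/2)[101 + √(101² + 4·101·10·9)] = (1/2)[101 + √46561] = 158.39

Kővári–Sós–Turán: let r_1, ..., r_101 be the row sums and z = Σ r_i the total number of 1s. Each pair of columns can share at most one row with both entries 1 (else a 2×2 all-ones block appears), so Σ_i C(r_i, 2) ≤ C(10, 2) = 45. By convexity Σ_i C(r_i, 2) ≥ 101·C(z/101, 2) = z(z − 101)/(2·101), giving z² − 101z − 101·10·9 ≤ 0 and hence z ≤ (1/2)[101 + √(10201 + 4·9090)] = (1/2)[101 + √46561] ≈ (1/2)(101 + 215.78) = 158.39.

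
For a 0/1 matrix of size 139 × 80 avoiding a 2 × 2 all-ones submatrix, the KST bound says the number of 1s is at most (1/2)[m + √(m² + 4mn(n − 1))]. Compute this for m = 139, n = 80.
z(139, 80; 2, 2) ≤ (1/2)[139 + √(139² + 4·139·80·79)] = (1/2)[139 + √3533241] = 1009.3459

Kővári–Sós–Turán: let r_1, ..., r_139 be the row sums and z = Σ r_i the total number of 1s. Each pair of columns can share at most one row with both entries 1 (else a 2×2 all-ones block appears), so Σ_i C(r_i, 2) ≤ C(80, 2) = 3160. By convexity Σ_i C(r_i, 2) ≥ 139·C(z/139, 2) = z(z − 139)/(2·139), giving z² − 139z − 139·80·79 ≤ 0 and hence z ≤ (1/2)[139 + √(19321 + 4·878480)] = (1/2)[139 + √3533241] ≈ (1/2)(139 + 1879.6917) = 1009.3459.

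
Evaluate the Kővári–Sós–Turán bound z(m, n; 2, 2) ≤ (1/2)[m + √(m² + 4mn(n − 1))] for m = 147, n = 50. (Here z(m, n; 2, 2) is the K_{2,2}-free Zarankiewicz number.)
z(147, 50; 2, 2) ≤ (1/2)[147 + √(147² + 4·147·50·49)] = (1/2)[147 + √1462209] = 678.1092

Kővári–Sós–Turán: let r_1, ..., r_147 be the row sums and z = Σ r_i the total number of 1s. Each pair of columns can share at most one row with both entries 1 (else a 2×2 all-ones block appears), so Σ_i C(r_i, 2) ≤ C(50, 2) = 1225. By convexity Σ_i C(r_i, 2) ≥ 147·C(z/147, 2) = z(z − 147)/(2·147), giving z² − 147z − 147·50·49 ≤ 0 and hence z ≤ (1/2)[147 + √(21609 + 4·360150)] = (1/2)[147 + √1462209] ≈ (1/2)(147 + 1209.2183) = 678.1092.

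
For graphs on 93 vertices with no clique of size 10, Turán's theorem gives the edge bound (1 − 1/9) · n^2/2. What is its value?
Turán density bound = (8/9) · 93^2/2 = 3844

Turán's theorem: ex(n, K_{r+1}) is achieved by the complete r-partite Turán graph T(n, r) with parts as balanced as possible, and is at most (1 − 1/r) · n^2/2. For r = 9, n = 93: the density bound is (8/9) · 8649/2 = 3844. The integer-valued extremum is e(T(93, 9)) = 3843, which is strictly less than the density bound 3844 since 9 ∤ 93 (the parts of T(93, 9) cannot all be equal).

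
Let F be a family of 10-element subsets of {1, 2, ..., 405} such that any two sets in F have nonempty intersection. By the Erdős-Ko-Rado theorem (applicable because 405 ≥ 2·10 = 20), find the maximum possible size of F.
max |F| = C(404, 9) = 722263147033365080

Erdős-Ko-Rado (1961): when n ≥ 2k, max |F| = C(n−1, k−1). The bound is attained by the star {A : i ∈ A} for any fixed i ∈ [n]. Here C(405−1, 10−1) = C(404, 9) = 722263147033365080.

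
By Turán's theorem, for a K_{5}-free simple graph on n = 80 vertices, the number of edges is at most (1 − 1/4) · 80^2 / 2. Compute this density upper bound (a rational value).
Turán density bound = (3/4) · 80^2/2 = 2400

Turán's theorem: ex(n, K_{r+1}) is achieved by the complete r-partite Turán graph T(n, r) with parts as balanced as possible, and is at most (1 − 1/r) · n^2/2. For r = 4, n = 80: the density bound is (3/4) · 6400/2 = 2400. Since 4 ∣ 80, the Turán graph T(80, 4) has parts of equal size 20, and its edge count e(T(80, 4)) = 2400 attains the density bound exactly.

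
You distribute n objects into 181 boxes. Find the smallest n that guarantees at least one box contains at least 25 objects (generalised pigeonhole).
n = (25 − 1)·181 + 1 = 4345

By the generalised pigeonhole principle, to guarantee some box contains ≥ r objects we need more than (r − 1) · k objects total. Threshold: n = (r − 1) · k + 1. With r = 25 and k = 181: n = 24 · 181 + 1 = 4344 + 1 = 4345. For n = 4344 = 24 · 181, we can put exactly 24 objects in every box, avoiding 25 in any single one — so 4345 is tight.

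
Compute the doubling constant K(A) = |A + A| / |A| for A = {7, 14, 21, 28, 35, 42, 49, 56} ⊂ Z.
K = |A + A| / |A| = 15/8

Enumerate A + A = {a + b : a, b ∈ A}. With |A| = 8, there are |A|^2 = 64 ordered sum pairs; collecting distinct values, A + A = {14, 21, 28, 35, 42, 49, 56, 63, 70, 77, 84, 91, 98, 105, 112}, so |A + A| = 15. Thus K = 15/8. Here |A + A| = 2|A| − 1 = 15, the minimum possible — so K = 15/8 is minimal, which holds iff A is an arithmetic progression.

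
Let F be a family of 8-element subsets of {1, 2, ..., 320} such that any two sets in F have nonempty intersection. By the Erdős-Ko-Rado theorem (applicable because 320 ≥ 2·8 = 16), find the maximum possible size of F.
max |F| = C(319, 7) = 62419193193423

Erdős-Ko-Rado (1961): when n ≥ 2k, max |F| = C(n−1, k−1). The bound is attained by the star {A : i ∈ A} for any fixed i ∈ [n]. Here C(320−1, 8−1) = C(319, 7) = 62419193193423.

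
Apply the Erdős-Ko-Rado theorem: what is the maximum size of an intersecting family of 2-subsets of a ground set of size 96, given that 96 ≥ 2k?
max |F| = C(95, 1) = 95

The Erdős-Ko-Rado theorem states: for n ≥ 2k, an intersecting family of k-subsets of an n-element set has size at most C(n − 1, k − 1), with equality for 'star' families {A ⊆ [n] : |A| = k, i ∈ A} (fix an element i). For n = 96, k = 2: C(95, 1) = 95.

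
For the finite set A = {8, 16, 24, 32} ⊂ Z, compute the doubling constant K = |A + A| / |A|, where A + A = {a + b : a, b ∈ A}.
K = |A + A| / |A| = 7/4

Enumerate A + A = {a + b : a, b ∈ A}. With |A| = 4, there are |A|^2 = 16 ordered sum pairs; collecting distinct values, A + A = {16, 24, 32, 40, 48, 56, 64}, so |A + A| = 7. Thus K = 7/4. Here |A + A| = 2|A| − 1 = 7, the minimum possible — so K = 7/4 is minimal, which holds iff A is an arithmetic progression.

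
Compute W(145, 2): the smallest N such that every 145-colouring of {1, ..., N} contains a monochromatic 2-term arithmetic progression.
W(145, 2) = 145 + 1 = 146

A 2-term AP is any pair of integers, so a monochromatic 2-AP exists iff some colour is used at least twice. With 145 colours, the colouring i ↦ i on {1, ..., 145} uses each colour once, avoiding any monochromatic pair, so W(145, 2) > 145. For {1, ..., 146}, pigeonhole forces two integers of the same colour, which form a monochromatic 2-AP. Hence W(145, 2) = 146.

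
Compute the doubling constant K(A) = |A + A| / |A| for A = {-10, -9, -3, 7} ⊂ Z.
K = |A + A| / |A| = 10/4 = 5/2

Enumerate A + A = {a + b : a, b ∈ A}. With |A| = 4, there are |A|^2 = 16 ordered sum pairs; collecting distinct values, A + A = {-20, -19, -18, -13, -12, -6, -3, -2, 4, 14}, so |A + A| = 10. Thus K = 10/4 = 5/2. For comparison, the minimum possible |A + A| over all 4-element sets is 2·4 − 1 = 7 (so min K = 7/4), attained only by arithmetic progressions.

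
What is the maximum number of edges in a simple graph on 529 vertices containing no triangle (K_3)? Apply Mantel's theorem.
ex(529, K_3) = ⌊529^2/4⌋ = 69960

Mantel (1907): a triangle-free graph on n vertices has at most ⌊n^2/4⌋ edges, with equality for the complete bipartite graph K_{⌊n/2⌋, ⌈n/2⌉}. For n = 529: ⌊529^2/4⌋ = ⌊279841/4⌋ = 69960. The extremal graph is K_{264, 265}, which has 264·265 = 69960 edges.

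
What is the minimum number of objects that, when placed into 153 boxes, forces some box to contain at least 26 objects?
n = (26 − 1)·153 + 1 = 3826

By the generalised pigeonhole principle, to guarantee some box contains ≥ r objects we need more than (r − 1) · k objects total. Threshold: n = (r − 1) · k + 1. With r = 26 and k = 153: n = 25 · 153 + 1 = 3825 + 1 = 3826. For n = 3825 = 25 · 153, we can put exactly 25 objects in every box, avoiding 26 in any single one — so 3826 is tight.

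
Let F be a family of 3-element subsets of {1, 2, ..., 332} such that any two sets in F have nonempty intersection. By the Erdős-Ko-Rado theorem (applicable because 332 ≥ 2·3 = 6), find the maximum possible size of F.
max |F| = C(331, 2) = 54615

Erdős-Ko-Rado (1961): when n ≥ 2k, max |F| = C(n−1, k−1). The bound is attained by the star {A : i ∈ A} for any fixed i ∈ [n]. Here C(332−1, 3−1) = C(331, 2) = 54615.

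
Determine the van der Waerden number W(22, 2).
W(22, 2) = 22 + 1 = 23

A 2-term AP is any pair of integers, so a monochromatic 2-AP exists iff some colour is used at least twice. With 22 colours, the colouring i ↦ i on {1, ..., 22} uses each colour once, avoiding any monochromatic pair, so W(22, 2) > 22. For {1, ..., 23}, pigeonhole forces two integers of the same colour, which form a monochromatic 2-AP. Hence W(22, 2) = 23.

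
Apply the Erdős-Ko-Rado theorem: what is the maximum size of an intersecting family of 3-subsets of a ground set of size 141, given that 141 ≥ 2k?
max |F| = C(140, 2) = 9730

Erdős-Ko-Rado (1961): when n ≥ 2k, max |F| = C(n−1, k−1). The bound is attained by the star {A : i ∈ A} for any fixed i ∈ [n]. Here C(141−1, 3−1) = C(140, 2) = 9730.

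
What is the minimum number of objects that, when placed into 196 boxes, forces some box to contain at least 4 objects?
n = (4 − 1)·196 + 1 = 589

By the generalised pigeonhole principle, to guarantee some box contains ≥ r objects we need more than (r − 1) · k objects total. Threshold: n = (r − 1) · k + 1. With r = 4 and k = 196: n = 3 · 196 + 1 = 588 + 1 = 589. For n = 588 = 3 · 196, we can put exactly 3 objects in every box, avoiding 4 in any single one — so 589 is tight.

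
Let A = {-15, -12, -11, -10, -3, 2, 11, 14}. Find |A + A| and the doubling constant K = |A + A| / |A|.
K = |A + A| / |A| = 31/8

Enumerate A + A = {a + b : a, b ∈ A}. With |A| = 8, there are |A|^2 = 64 ordered sum pairs; collecting distinct values, A + A = {-30, -27, -26, -25, -24, -23, -22, -21, -20, -18, -15, -14, -13, -10, -9, -8, -6, -4, -1, 0, 1, 2, 3, 4, 8, 11, 13, 16, 22, 25, 28}, so |A + A| = 31. Thus K = 31/8. For comparison, the minimum possible |A + A| over all 8-element sets is 2·8 − 1 = 15 (so min K = 15/8), attained only by arithmetic progressions.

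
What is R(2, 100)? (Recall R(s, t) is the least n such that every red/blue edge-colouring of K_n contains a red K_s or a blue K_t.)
R(2, 100) = 100

R(2, k) = k for all k ≥ 2: in a 2-colouring of K_k, either some edge is red (a red K_2) or all edges are blue (a blue K_k). And K_{99} coloured all-blue has no blue K_100, so R(2, 100) > 99. Hence R(2, 100) = 100.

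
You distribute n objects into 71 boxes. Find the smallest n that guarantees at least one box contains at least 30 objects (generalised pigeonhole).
n = (30 − 1)·71 + 1 = 2060

By the generalised pigeonhole principle, to guarantee some box contains ≥ r objects we need more than (r − 1) · k objects total. Threshold: n = (r − 1) · k + 1. With r = 30 and k = 71: n = 29 · 71 + 1 = 2059 + 1 = 2060. For n = 2059 = 29 · 71, we can put exactly 29 objects in every box, avoiding 30 in any single one — so 2060 is tight.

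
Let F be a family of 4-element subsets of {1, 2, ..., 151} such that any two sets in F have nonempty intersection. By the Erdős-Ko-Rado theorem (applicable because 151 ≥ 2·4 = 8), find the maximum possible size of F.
max |F| = C(150, 3) = 551300

Erdős-Ko-Rado (1961): when n ≥ 2k, max |F| = C(n−1, k−1). The bound is attained by the star {A : i ∈ A} for any fixed i ∈ [n]. Here C(151−1, 4−1) = C(150, 3) = 551300.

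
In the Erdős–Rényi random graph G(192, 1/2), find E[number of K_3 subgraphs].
E[# K_3] = C(192, 3) · (1/2)^C(3, 2) = 1161280 / 2^3 = 145160

For each 3-subset S of vertices (there are C(192, 3) = 1161280 such S), let X_S = 1 if S induces a K_3 (all C(3, 2) = 3 edges present). Then P(X_S = 1) = (1/2)^3 = 1/8. By linearity of expectation, E[# K_3] = C(192, 3) · (1/2)^3 = 1161280 / 8 = 145160.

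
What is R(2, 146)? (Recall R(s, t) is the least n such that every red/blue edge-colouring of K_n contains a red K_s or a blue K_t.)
R(2, 146) = 146

R(2, k) = k for all k ≥ 2: in a 2-colouring of K_k, either some edge is red (a red K_2) or all edges are blue (a blue K_k). And K_{145} coloured all-blue has no blue K_146, so R(2, 146) > 145. Hence R(2, 146) = 146.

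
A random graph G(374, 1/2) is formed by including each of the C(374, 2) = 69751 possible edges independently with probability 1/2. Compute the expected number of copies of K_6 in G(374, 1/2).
E[# K_6] = C(374, 6) · (1/2)^C(6, 2) = 3650840648301 / 2^15 ≈ 111414814.706451

For each 6-subset S of vertices (there are C(374, 6) = 3650840648301 such S), let X_S = 1 if S induces a K_6 (all C(6, 2) = 15 edges present). Then P(X_S = 1) = (1/2)^15 = 1/32768. By linearity of expectation, E[# K_6] = C(374, 6) · (1/2)^15 = 3650840648301 / 32768 ≈ 111414814.706451.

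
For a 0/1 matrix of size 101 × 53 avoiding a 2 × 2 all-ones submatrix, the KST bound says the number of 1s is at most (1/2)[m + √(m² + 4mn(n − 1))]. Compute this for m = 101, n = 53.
z(101, 53; 2, 2) ≤ (1/2)[101 + √(101² + 4·101·53·52)] = (1/2)[101 + √1123625] = 580.5059

Kővári–Sós–Turán: let r_1, ..., r_101 be the row sums and z = Σ r_i the total number of 1s. Each pair of columns can share at most one row with both entries 1 (else a 2×2 all-ones block appears), so Σ_i C(r_i, 2) ≤ C(53, 2) = 1378. By convexity Σ_i C(r_i, 2) ≥ 101·C(z/101, 2) = z(z − 101)/(2·101), giving z² − 101z − 101·53·52 ≤ 0 and hence z ≤ (1/2)[101 + √(10201 + 4·278356)] = (1/2)[101 + √1123625] ≈ (1/2)(101 + 1060.0118) = 580.5059.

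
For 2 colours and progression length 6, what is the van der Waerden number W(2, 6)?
W(2, 6) = 1132

W(2, 6) = 1132. The lower bound W(2, 6) > 1131 comes from an explicit good 2-colouring of [1, 1131]; the upper bound W(2, 6) ≤ 1132 was verified by exhaustive search over 2-colourings of [1, 1132].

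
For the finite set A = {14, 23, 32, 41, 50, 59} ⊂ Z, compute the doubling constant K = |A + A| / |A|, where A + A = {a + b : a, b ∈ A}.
K = |A + A| / |A| = 11/6

Enumerate A + A = {a + b : a, b ∈ A}. With |A| = 6, there are |A|^2 = 36 ordered sum pairs; collecting distinct values, A + A = {28, 37, 46, 55, 64, 73, 82, 91, 100, 109, 118}, so |A + A| = 11. Thus K = 11/6. Here |A + A| = 2|A| − 1 = 11, the minimum possible — so K = 11/6 is minimal, which holds iff A is an arithmetic progression.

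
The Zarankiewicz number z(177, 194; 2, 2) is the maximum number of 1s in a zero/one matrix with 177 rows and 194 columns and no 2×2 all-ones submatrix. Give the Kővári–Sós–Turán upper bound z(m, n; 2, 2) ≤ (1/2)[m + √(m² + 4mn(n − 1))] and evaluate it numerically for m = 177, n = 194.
z(177, 194; 2, 2) ≤ (1/2)[177 + √(177² + 4·177·194·193)] = (1/2)[177 + √26540265] = 2664.3622

Kővári–Sós–Turán: let r_1, ..., r_177 be the row sums and z = Σ r_i the total number of 1s. Each pair of columns can share at most one row with both entries 1 (else a 2×2 all-ones block appears), so Σ_i C(r_i, 2) ≤ C(194, 2) = 18721. By convexity Σ_i C(r_i, 2) ≥ 177·C(z/177, 2) = z(z − 177)/(2·177), giving z² − 177z − 177·194·193 ≤ 0 and hence z ≤ (1/2)[177 + √(31329 + 4·6627234)] = (1/2)[177 + √26540265] ≈ (1/2)(177 + 5151.7245) = 2664.3622.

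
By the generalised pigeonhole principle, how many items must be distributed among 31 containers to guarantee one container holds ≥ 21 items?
n = (21 − 1)·31 + 1 = 621

By the generalised pigeonhole principle, to guarantee some box contains ≥ r objects we need more than (r − 1) · k objects total. Threshold: n = (r − 1) · k + 1. With r = 21 and k = 31: n = 20 · 31 + 1 = 620 + 1 = 621. For n = 620 = 20 · 31, we can put exactly 20 objects in every box, avoiding 21 in any single one — so 621 is tight.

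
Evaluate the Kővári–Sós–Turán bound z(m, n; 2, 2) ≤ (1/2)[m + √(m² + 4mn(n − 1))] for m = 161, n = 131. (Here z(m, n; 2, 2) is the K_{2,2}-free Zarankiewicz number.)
z(161, 131; 2, 2) ≤ (1/2)[161 + √(161² + 4·161·131·130)] = (1/2)[161 + √10993241] = 1738.3028

Kővári–Sós–Turán: let r_1, ..., r_161 be the row sums and z = Σ r_i the total number of 1s. Each pair of columns can share at most one row with both entries 1 (else a 2×2 all-ones block appears), so Σ_i C(r_i, 2) ≤ C(131, 2) = 8515. By convexity Σ_i C(r_i, 2) ≥ 161·C(z/161, 2) = z(z − 161)/(2·161), giving z² − 161z − 161·131·130 ≤ 0 and hence z ≤ (1/2)[161 + √(25921 + 4·2741830)] = (1/2)[161 + √10993241] ≈ (1/2)(161 + 3315.6057) = 1738.3028.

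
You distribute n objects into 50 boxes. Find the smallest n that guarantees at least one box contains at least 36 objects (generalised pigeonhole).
n = (36 − 1)·50 + 1 = 1751

By the generalised pigeonhole principle, to guarantee some box contains ≥ r objects we need more than (r − 1) · k objects total. Threshold: n = (r − 1) · k + 1. With r = 36 and k = 50: n = 35 · 50 + 1 = 1750 + 1 = 1751. For n = 1750 = 35 · 50, we can put exactly 35 objects in every box, avoiding 36 in any single one — so 1751 is tight.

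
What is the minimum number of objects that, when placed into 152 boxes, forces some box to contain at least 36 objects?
n = (36 − 1)·152 + 1 = 5321

By the generalised pigeonhole principle, to guarantee some box contains ≥ r objects we need more than (r − 1) · k objects total. Threshold: n = (r − 1) · k + 1. With r = 36 and k = 152: n = 35 · 152 + 1 = 5320 + 1 = 5321. For n = 5320 = 35 · 152, we can put exactly 35 objects in every box, avoiding 36 in any single one — so 5321 is tight.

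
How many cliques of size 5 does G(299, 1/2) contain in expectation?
E[# K_5] = C(299, 5) · (1/2)^C(5, 2) = 19256456934 / 2^10 = 9628228467/512 ≈ 18805133.724609

For each 5-subset S of vertices (there are C(299, 5) = 19256456934 such S), let X_S = 1 if S induces a K_5 (all C(5, 2) = 10 edges present). Then P(X_S = 1) = (1/2)^10 = 1/1024. By linearity of expectation, E[# K_5] = C(299, 5) · (1/2)^10 = 19256456934 / 1024 = 9628228467/512 ≈ 18805133.724609.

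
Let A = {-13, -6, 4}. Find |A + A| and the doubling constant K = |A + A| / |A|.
K = |A + A| / |A| = 6/3 = 2

Enumerate A + A = {a + b : a, b ∈ A}. With |A| = 3, there are |A|^2 = 9 ordered sum pairs; collecting distinct values, A + A = {-26, -19, -12, -9, -2, 8}, so |A + A| = 6. Thus K = 6/3 = 2. For comparison, the minimum possible |A + A| over all 3-element sets is 2·3 − 1 = 5 (so min K = 5/3), attained only by arithmetic progressions.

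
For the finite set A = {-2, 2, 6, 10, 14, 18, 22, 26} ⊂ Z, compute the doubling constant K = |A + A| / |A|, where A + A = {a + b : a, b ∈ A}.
K = |A + A| / |A| = 15/8

Enumerate A + A = {a + b : a, b ∈ A}. With |A| = 8, there are |A|^2 = 64 ordered sum pairs; collecting distinct values, A + A = {-4, 0, 4, 8, 12, 16, 20, 24, 28, 32, 36, 40, 44, 48, 52}, so |A + A| = 15. Thus K = 15/8. Here |A + A| = 2|A| − 1 = 15, the minimum possible — so K = 15/8 is minimal, which holds iff A is an arithmetic progression.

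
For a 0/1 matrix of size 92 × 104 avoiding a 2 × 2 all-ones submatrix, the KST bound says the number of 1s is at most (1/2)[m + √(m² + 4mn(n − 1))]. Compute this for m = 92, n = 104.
z(92, 104; 2, 2) ≤ (1/2)[92 + √(92² + 4·92·104·103)] = (1/2)[92 + √3950480] = 1039.7907

Kővári–Sós–Turán: let r_1, ..., r_92 be the row sums and z = Σ r_i the total number of 1s. Each pair of columns can share at most one row with both entries 1 (else a 2×2 all-ones block appears), so Σ_i C(r_i, 2) ≤ C(104, 2) = 5356. By convexity Σ_i C(r_i, 2) ≥ 92·C(z/92, 2) = z(z − 92)/(2·92), giving z² − 92z − 92·104·103 ≤ 0 and hence z ≤ (1/2)[92 + √(8464 + 4·985504)] = (1/2)[92 + √3950480] ≈ (1/2)(92 + 1987.5814) = 1039.7907.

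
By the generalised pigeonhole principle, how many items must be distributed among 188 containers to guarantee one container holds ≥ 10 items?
n = (10 − 1)·188 + 1 = 1693

By the generalised pigeonhole principle, to guarantee some box contains ≥ r objects we need more than (r − 1) · k objects total. Threshold: n = (r − 1) · k + 1. With r = 10 and k = 188: n = 9 · 188 + 1 = 1692 + 1 = 1693. For n = 1692 = 9 · 188, we can put exactly 9 objects in every box, avoiding 10 in any single one — so 1693 is tight.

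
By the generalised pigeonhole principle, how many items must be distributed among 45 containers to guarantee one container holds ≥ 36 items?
n = (36 − 1)·45 + 1 = 1576

By the generalised pigeonhole principle, to guarantee some box contains ≥ r objects we need more than (r − 1) · k objects total. Threshold: n = (r − 1) · k + 1. With r = 36 and k = 45: n = 35 · 45 + 1 = 1575 + 1 = 1576. For n = 1575 = 35 · 45, we can put exactly 35 objects in every box, avoiding 36 in any single one — so 1576 is tight.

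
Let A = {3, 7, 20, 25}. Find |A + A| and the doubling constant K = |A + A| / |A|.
K = |A + A| / |A| = 10/4 = 5/2

Enumerate A + A = {a + b : a, b ∈ A}. With |A| = 4, there are |A|^2 = 16 ordered sum pairs; collecting distinct values, A + A = {6, 10, 14, 23, 27, 28, 32, 40, 45, 50}, so |A + A| = 10. Thus K = 10/4 = 5/2. For comparison, the minimum possible |A + A| over all 4-element sets is 2·4 − 1 = 7 (so min K = 7/4), attained only by arithmetic progressions.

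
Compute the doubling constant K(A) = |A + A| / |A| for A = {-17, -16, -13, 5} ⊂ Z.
K = |A + A| / |A| = 10/4 = 5/2

Enumerate A + A = {a + b : a, b ∈ A}. With |A| = 4, there are |A|^2 = 16 ordered sum pairs; collecting distinct values, A + A = {-34, -33, -32, -30, -29, -26, -12, -11, -8, 10}, so |A + A| = 10. Thus K = 10/4 = 5/2. For comparison, the minimum possible |A + A| over all 4-element sets is 2·4 − 1 = 7 (so min K = 7/4), attained only by arithmetic progressions.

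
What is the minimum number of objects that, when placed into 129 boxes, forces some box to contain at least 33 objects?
n = (33 − 1)·129 + 1 = 4129

By the generalised pigeonhole principle, to guarantee some box contains ≥ r objects we need more than (r − 1) · k objects total. Threshold: n = (r − 1) · k + 1. With r = 33 and k = 129: n = 32 · 129 + 1 = 4128 + 1 = 4129. For n = 4128 = 32 · 129, we can put exactly 32 objects in every box, avoiding 33 in any single one — so 4129 is tight.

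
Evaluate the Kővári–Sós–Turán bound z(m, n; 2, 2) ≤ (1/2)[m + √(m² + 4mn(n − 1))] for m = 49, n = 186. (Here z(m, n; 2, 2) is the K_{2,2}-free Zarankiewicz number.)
z(49, 186; 2, 2) ≤ (1/2)[49 + √(49² + 4·49·186·185)] = (1/2)[49 + √6746761] = 1323.2264

Kővári–Sós–Turán: let r_1, ..., r_49 be the row sums and z = Σ r_i the total number of 1s. Each pair of columns can share at most one row with both entries 1 (else a 2×2 all-ones block appears), so Σ_i C(r_i, 2) ≤ C(186, 2) = 17205. By convexity Σ_i C(r_i, 2) ≥ 49·C(z/49, 2) = z(z − 49)/(2·49), giving z² − 49z − 49·186·185 ≤ 0 and hence z ≤ (1/2)[49 + √(2401 + 4·1686090)] = (1/2)[49 + √6746761] ≈ (1/2)(49 + 2597.4528) = 1323.2264.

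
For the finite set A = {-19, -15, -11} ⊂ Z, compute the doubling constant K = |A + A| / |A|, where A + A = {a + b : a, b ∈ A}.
K = |A + A| / |A| = 5/3

Enumerate A + A = {a + b : a, b ∈ A}. With |A| = 3, there are |A|^2 = 9 ordered sum pairs; collecting distinct values, A + A = {-38, -34, -30, -26, -22}, so |A + A| = 5. Thus K = 5/3. Here |A + A| = 2|A| − 1 = 5, the minimum possible — so K = 5/3 is minimal, which holds iff A is an arithmetic progression.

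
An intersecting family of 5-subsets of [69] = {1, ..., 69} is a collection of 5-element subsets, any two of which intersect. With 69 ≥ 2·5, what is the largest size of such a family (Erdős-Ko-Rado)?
max |F| = C(68, 4) = 814385

The Erdős-Ko-Rado theorem states: for n ≥ 2k, an intersecting family of k-subsets of an n-element set has size at most C(n − 1, k − 1), with equality for 'star' families {A ⊆ [n] : |A| = k, i ∈ A} (fix an element i). For n = 69, k = 5: C(68, 4) = 814385.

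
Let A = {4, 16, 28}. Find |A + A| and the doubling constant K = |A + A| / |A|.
K = |A + A| / |A| = 5/3

Enumerate A + A = {a + b : a, b ∈ A}. With |A| = 3, there are |A|^2 = 9 ordered sum pairs; collecting distinct values, A + A = {8, 20, 32, 44, 56}, so |A + A| = 5. Thus K = 5/3. Here |A + A| = 2|A| − 1 = 5, the minimum possible — so K = 5/3 is minimal, which holds iff A is an arithmetic progression.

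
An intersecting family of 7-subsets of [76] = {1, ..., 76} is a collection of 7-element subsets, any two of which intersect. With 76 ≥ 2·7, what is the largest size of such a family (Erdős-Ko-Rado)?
max |F| = C(75, 6) = 201359550

The Erdős-Ko-Rado theorem states: for n ≥ 2k, an intersecting family of k-subsets of an n-element set has size at most C(n − 1, k − 1), with equality for 'star' families {A ⊆ [n] : |A| = k, i ∈ A} (fix an element i). For n = 76, k = 7: C(75, 6) = 201359550.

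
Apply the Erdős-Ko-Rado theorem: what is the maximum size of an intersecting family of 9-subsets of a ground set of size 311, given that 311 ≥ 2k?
max |F| = C(310, 8) = 1931195406445470

Erdős-Ko-Rado (1961): when n ≥ 2k, max |F| = C(n−1, k−1). The bound is attained by the star {A : i ∈ A} for any fixed i ∈ [n]. Here C(311−1, 9−1) = C(310, 8) = 1931195406445470.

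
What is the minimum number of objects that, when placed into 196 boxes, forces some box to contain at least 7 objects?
n = (7 − 1)·196 + 1 = 1177

By the generalised pigeonhole principle, to guarantee some box contains ≥ r objects we need more than (r − 1) · k objects total. Threshold: n = (r − 1) · k + 1. With r = 7 and k = 196: n = 6 · 196 + 1 = 1176 + 1 = 1177. For n = 1176 = 6 · 196, we can put exactly 6 objects in every box, avoiding 7 in any single one — so 1177 is tight.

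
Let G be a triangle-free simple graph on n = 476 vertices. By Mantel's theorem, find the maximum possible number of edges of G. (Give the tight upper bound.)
ex(476, K_3) = ⌊476^2/4⌋ = 56644

Mantel (1907): a triangle-free graph on n vertices has at most ⌊n^2/4⌋ edges, with equality for the complete bipartite graph K_{⌊n/2⌋, ⌈n/2⌉}. For n = 476: ⌊476^2/4⌋ = ⌊226576/4⌋ = 56644. The extremal graph is K_{238, 238}, which has 238·238 = 56644 edges.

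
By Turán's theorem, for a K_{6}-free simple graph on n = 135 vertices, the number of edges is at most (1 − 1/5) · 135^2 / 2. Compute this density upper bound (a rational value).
Turán density bound = (4/5) · 135^2/2 = 7290

Turán's theorem: ex(n, K_{r+1}) is achieved by the complete r-partite Turán graph T(n, r) with parts as balanced as possible, and is at most (1 − 1/r) · n^2/2. For r = 5, n = 135: the density bound is (4/5) · 18225/2 = 7290. Since 5 ∣ 135, the Turán graph T(135, 5) has parts of equal size 27, and its edge count e(T(135, 5)) = 7290 attains the density bound exactly.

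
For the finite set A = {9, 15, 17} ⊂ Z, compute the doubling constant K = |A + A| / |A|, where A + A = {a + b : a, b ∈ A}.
K = |A + A| / |A| = 6/3 = 2

Enumerate A + A = {a + b : a, b ∈ A}. With |A| = 3, there are |A|^2 = 9 ordered sum pairs; collecting distinct values, A + A = {18, 24, 26, 30, 32, 34}, so |A + A| = 6. Thus K = 6/3 = 2. For comparison, the minimum possible |A + A| over all 3-element sets is 2·3 − 1 = 5 (so min K = 5/3), attained only by arithmetic progressions.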